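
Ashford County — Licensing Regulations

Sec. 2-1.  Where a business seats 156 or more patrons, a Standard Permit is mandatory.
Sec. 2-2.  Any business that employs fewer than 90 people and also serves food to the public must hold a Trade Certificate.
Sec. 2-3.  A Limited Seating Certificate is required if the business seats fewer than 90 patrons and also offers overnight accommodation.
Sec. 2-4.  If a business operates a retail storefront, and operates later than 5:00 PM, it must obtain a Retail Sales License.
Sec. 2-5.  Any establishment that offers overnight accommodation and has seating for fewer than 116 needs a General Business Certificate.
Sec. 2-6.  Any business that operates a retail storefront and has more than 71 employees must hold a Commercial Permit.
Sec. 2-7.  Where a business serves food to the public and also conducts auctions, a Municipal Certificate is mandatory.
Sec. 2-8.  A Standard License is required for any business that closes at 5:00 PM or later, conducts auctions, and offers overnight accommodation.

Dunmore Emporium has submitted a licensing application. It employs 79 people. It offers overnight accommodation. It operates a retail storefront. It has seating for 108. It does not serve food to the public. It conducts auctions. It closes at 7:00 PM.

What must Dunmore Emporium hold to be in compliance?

Sec. 2-1. seating 108 < 156 → Standard Permit not required.
Sec. 2-2. employees 79 < 90; does not serve food to the public → Trade Certificate not required.
Sec. 2-3. seating 108 ≥ 90; offers overnight accommodation → Limited Seating Certificate not required.
Sec. 2-4. operates a retail storefront; closes 7:00 PM, after 5:00 PM → Retail Sales License required.
Sec. 2-5. offers overnight accommodation; seating 108 < 116 → General Business Certificate required.
Sec. 2-6. operates a retail storefront; employees 79 > 71 → Commercial Permit required.
Sec. 2-7. does not serve food to the public; conducts auctions → Municipal Certificate not required.
Sec. 2-8. closes 7:00 PM, after 5:00 PM; conducts auctions; offers overnight accommodation → Standard License required.

Commercial Permit, General Business Certificate, Retail Sales License, Standard License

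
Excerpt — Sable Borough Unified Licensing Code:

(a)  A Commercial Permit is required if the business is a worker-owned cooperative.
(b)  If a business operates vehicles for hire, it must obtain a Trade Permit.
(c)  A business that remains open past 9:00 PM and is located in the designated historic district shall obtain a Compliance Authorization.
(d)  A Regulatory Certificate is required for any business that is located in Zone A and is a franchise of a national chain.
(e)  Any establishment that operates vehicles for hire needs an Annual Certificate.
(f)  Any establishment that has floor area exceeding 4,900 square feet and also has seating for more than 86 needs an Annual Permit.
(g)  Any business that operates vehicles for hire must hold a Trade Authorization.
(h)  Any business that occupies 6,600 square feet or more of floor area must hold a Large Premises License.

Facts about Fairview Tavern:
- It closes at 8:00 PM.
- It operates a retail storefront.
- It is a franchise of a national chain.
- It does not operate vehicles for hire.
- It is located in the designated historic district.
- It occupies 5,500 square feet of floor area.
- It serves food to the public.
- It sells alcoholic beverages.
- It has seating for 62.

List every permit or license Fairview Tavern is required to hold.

(a) is a franchise of a national chain (not: is a worker-owned cooperative) → Commercial Permit not required.
(b) does not operate vehicles for hire → Trade Permit not required.
(c) closes 8:00 PM, at/before 9:00 PM; is located in the designated historic district → Compliance Authorization not required.
(d) is located in the designated historic district (not: is located in Zone A); is a franchise of a national chain → Regulatory Certificate not required.
(e) does not operate vehicles for hire → Annual Certificate not required.
(f) floor area 5,500 square feet > 4,900 square feet; seating 62 ≤ 86 → Annual Permit not required.
(g) does not operate vehicles for hire → Trade Authorization not required.
(h) floor area 5,500 square feet < 6,600 square feet → Large Premises License not required.

None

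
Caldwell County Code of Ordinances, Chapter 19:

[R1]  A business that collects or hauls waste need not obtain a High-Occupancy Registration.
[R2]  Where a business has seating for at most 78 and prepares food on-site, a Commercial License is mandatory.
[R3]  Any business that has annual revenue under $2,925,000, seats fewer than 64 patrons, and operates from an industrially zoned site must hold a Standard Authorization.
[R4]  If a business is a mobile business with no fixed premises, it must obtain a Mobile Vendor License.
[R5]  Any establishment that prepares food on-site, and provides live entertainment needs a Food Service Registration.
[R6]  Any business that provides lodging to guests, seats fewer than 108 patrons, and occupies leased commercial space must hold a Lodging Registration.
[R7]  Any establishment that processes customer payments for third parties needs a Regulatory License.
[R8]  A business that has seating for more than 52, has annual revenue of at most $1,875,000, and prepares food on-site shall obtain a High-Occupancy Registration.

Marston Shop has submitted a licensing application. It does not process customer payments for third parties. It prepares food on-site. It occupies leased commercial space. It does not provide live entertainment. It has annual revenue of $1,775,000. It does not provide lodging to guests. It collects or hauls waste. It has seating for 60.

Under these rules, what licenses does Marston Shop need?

Commercial License

[R1] collects or hauls waste → exempt from High-Occupancy Registration.
[R2] seating 60 ≤ 78; prepares food on-site → Commercial License required.
[R3] revenue $1,775,000 < $2,925,000; seating 60 < 64; occupies leased commercial space (not: operates from an industrially zoned site) → Standard Authorization not required.
[R4] occupies leased commercial space (not: is a mobile business with no fixed premises) → Mobile Vendor License not required.
[R5] prepares food on-site; does not provide live entertainment → Food Service Registration not required.
[R6] does not provide lodging to guests; seating 60 < 108; occupies leased commercial space → Lodging Registration not required.
[R7] does not process customer payments for third parties → Regulatory License not required.
[R8] seating 60 > 52; revenue $1,775,000 ≤ $1,875,000; prepares food on-site → High-Occupancy Registration required.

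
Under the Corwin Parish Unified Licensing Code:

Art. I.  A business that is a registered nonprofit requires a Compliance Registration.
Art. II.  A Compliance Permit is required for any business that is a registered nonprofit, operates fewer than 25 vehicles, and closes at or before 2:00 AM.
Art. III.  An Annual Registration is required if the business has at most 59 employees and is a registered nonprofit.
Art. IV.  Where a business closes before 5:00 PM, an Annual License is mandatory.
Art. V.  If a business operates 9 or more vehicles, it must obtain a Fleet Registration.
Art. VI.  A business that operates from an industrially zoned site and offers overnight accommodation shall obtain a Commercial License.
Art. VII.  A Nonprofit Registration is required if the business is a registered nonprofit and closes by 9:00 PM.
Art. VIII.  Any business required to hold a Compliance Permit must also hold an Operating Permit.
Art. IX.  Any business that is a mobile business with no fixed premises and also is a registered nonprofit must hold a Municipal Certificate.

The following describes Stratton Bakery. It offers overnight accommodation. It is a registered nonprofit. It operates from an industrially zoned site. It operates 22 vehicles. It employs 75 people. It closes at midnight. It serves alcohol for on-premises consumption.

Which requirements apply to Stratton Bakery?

Commercial License, Compliance Permit, Compliance Registration, Fleet Registration, Operating Permit

Art. I. is a registered nonprofit → Compliance Registration required.
Art. II. is a registered nonprofit; vehicles 22 < 25; closes midnight, at/before 2:00 AM → Compliance Permit required.
Art. III. employees 75 > 59; is a registered nonprofit → Annual Registration not required.
Art. IV. closes midnight, after 5:00 PM → Annual License not required.
Art. V. vehicles 22 ≥ 9 → Fleet Registration required.
Art. VI. operates from an industrially zoned site; offers overnight accommodation → Commercial License required.
Art. VII. is a registered nonprofit; closes midnight, after 9:00 PM → Nonprofit Registration not required.
Art. VIII. Compliance Permit is required → Operating Permit also required.
Art. IX. operates from an industrially zoned site (not: is a mobile business with no fixed premises); is a registered nonprofit → Municipal Certificate not required.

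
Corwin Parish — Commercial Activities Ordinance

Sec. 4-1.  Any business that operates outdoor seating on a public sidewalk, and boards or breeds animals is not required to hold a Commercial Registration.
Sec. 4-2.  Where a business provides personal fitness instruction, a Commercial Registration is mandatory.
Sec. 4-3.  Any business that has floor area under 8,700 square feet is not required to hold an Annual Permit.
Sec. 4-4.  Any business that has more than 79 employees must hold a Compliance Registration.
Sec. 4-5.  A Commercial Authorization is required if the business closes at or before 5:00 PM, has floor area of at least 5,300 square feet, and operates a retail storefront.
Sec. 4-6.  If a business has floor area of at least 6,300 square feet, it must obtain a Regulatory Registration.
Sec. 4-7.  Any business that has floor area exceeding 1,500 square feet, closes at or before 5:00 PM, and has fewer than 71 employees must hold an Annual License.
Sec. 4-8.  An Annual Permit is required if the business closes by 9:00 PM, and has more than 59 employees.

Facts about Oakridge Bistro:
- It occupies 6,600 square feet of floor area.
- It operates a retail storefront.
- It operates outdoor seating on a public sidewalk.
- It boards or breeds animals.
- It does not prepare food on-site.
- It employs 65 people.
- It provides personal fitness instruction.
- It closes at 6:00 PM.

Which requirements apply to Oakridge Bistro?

Sec. 4-1. operates outdoor seating on a public sidewalk; boards or breeds animals → exempt from Commercial Registration.
Sec. 4-2. provides personal fitness instruction → Commercial Registration required.
Sec. 4-3. floor area 6,600 square feet < 8,700 square feet → exempt from Annual Permit.
Sec. 4-4. employees 65 ≤ 79 → Compliance Registration not required.
Sec. 4-5. closes 6:00 PM, after 5:00 PM; floor area 6,600 square feet ≥ 5,300 square feet; operates a retail storefront → Commercial Authorization not required.
Sec. 4-6. floor area 6,600 square feet ≥ 6,300 square feet → Regulatory Registration required.
Sec. 4-7. floor area 6,600 square feet > 1,500 square feet; closes 6:00 PM, after 5:00 PM; employees 65 < 71 → Annual License not required.
Sec. 4-8. closes 6:00 PM, at/before 9:00 PM; employees 65 > 59 → Annual Permit required.

Regulatory Registration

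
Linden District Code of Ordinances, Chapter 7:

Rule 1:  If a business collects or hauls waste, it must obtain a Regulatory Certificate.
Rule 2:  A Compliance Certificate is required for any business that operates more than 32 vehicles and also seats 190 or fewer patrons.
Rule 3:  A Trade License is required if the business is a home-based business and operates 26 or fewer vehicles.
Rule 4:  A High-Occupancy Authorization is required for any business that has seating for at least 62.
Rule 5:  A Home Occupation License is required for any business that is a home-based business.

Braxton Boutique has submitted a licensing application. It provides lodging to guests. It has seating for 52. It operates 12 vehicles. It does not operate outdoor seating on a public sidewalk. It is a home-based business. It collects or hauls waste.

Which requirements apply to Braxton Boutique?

Home Occupation License, Regulatory Certificate, Trade License

Rule 1: collects or hauls waste → Regulatory Certificate required.
Rule 2: vehicles 12 ≤ 32; seating 52 ≤ 190 → Compliance Certificate not required.
Rule 3: is a home-based business; vehicles 12 ≤ 26 → Trade License required.
Rule 4: seating 52 < 62 → High-Occupancy Authorization not required.
Rule 5: is a home-based business → Home Occupation License required.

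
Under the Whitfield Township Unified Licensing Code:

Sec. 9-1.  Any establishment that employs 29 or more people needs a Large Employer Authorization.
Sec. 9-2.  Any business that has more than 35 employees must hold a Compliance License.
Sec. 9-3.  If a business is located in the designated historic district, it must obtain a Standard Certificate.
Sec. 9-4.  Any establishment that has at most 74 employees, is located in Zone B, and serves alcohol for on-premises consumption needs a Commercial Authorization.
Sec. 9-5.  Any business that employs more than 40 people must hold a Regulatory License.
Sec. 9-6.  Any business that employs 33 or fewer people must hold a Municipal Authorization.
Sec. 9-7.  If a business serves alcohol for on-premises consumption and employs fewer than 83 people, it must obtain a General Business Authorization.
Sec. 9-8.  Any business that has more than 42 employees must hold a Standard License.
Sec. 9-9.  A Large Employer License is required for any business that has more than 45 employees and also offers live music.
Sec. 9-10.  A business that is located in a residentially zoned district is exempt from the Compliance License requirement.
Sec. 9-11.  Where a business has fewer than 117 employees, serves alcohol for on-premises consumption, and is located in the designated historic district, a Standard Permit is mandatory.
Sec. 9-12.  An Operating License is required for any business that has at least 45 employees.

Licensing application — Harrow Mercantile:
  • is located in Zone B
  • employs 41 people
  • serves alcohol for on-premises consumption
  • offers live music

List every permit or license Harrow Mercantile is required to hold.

Sec. 9-1. employees 41 ≥ 29 → Large Employer Authorization required.
Sec. 9-2. employees 41 > 35 → Compliance License required.
Sec. 9-3. is located in Zone B (not: is located in the designated historic district) → Standard Certificate not required.
Sec. 9-4. employees 41 ≤ 74; is located in Zone B; serves alcohol for on-premises consumption → Commercial Authorization required.
Sec. 9-5. employees 41 > 40 → Regulatory License required.
Sec. 9-6. employees 41 > 33 → Municipal Authorization not required.
Sec. 9-7. serves alcohol for on-premises consumption; employees 41 < 83 → General Business Authorization required.
Sec. 9-8. employees 41 ≤ 42 → Standard License not required.
Sec. 9-9. employees 41 ≤ 45; offers live music → Large Employer License not required.
Sec. 9-10. is located in Zone B (not: is located in a residentially zoned district) → Compliance License exemption does not apply.
Sec. 9-11. employees 41 < 117; serves alcohol for on-premises consumption; is located in Zone B (not: is located in the designated historic district) → Standard Permit not required.
Sec. 9-12. employees 41 < 45 → Operating License not required.

Commercial Authorization, Compliance License, General Business Authorization, Large Employer Authorization, Regulatory License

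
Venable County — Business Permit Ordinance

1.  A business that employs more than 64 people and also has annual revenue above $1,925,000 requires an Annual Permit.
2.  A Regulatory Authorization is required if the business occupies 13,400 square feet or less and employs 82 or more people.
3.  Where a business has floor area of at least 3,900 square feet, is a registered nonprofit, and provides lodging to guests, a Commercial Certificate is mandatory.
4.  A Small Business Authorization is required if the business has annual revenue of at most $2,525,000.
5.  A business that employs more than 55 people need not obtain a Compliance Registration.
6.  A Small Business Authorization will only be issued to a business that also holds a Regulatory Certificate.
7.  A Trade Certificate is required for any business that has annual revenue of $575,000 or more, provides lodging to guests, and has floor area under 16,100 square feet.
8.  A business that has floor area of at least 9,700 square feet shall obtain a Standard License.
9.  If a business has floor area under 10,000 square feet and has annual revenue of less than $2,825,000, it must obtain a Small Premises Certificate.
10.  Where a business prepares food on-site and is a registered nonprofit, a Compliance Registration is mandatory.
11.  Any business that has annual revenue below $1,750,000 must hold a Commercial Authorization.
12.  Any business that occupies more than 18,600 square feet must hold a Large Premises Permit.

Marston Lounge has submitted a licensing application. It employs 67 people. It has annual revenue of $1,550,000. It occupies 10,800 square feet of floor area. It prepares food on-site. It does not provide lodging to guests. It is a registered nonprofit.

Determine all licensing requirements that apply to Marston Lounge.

1. employees 67 > 64; revenue $1,550,000 ≤ $1,925,000 → Annual Permit not required.
2. floor area 10,800 square feet ≤ 13,400 square feet; employees 67 < 82 → Regulatory Authorization not required.
3. floor area 10,800 square feet ≥ 3,900 square feet; is a registered nonprofit; does not provide lodging to guests → Commercial Certificate not required.
4. revenue $1,550,000 ≤ $2,525,000 → Small Business Authorization required.
5. employees 67 > 55 → exempt from Compliance Registration.
6. Small Business Authorization is required → Regulatory Certificate also required.
7. revenue $1,550,000 ≥ $575,000; does not provide lodging to guests; floor area 10,800 square feet < 16,100 square feet → Trade Certificate not required.
8. floor area 10,800 square feet ≥ 9,700 square feet → Standard License required.
9. floor area 10,800 square feet ≥ 10,000 square feet; revenue $1,550,000 < $2,825,000 → Small Premises Certificate not required.
10. prepares food on-site; is a registered nonprofit → Compliance Registration required.
11. revenue $1,550,000 < $1,750,000 → Commercial Authorization required.
12. floor area 10,800 square feet ≤ 18,600 square feet → Large Premises Permit not required.

Commercial Authorization, Regulatory Certificate, Small Business Authorization, Standard License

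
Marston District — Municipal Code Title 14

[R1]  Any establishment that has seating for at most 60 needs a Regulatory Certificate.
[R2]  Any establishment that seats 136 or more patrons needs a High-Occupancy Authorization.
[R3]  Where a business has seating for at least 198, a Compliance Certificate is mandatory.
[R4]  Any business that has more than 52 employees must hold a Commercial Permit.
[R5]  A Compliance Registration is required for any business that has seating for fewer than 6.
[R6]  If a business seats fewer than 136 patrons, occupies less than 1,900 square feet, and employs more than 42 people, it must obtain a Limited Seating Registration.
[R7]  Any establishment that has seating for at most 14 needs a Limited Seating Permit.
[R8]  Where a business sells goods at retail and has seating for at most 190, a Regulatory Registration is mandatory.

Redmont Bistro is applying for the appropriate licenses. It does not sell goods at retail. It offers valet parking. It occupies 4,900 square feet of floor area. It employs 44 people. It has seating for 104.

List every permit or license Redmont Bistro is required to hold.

[R1] seating 104 > 60 → Regulatory Certificate not required.
[R2] seating 104 < 136 → High-Occupancy Authorization not required.
[R3] seating 104 < 198 → Compliance Certificate not required.
[R4] employees 44 ≤ 52 → Commercial Permit not required.
[R5] seating 104 ≥ 6 → Compliance Registration not required.
[R6] seating 104 < 136; floor area 4,900 square feet ≥ 1,900 square feet; employees 44 > 42 → Limited Seating Registration not required.
[R7] seating 104 > 14 → Limited Seating Permit not required.
[R8] does not sell goods at retail; seating 104 ≤ 190 → Regulatory Registration not required.

None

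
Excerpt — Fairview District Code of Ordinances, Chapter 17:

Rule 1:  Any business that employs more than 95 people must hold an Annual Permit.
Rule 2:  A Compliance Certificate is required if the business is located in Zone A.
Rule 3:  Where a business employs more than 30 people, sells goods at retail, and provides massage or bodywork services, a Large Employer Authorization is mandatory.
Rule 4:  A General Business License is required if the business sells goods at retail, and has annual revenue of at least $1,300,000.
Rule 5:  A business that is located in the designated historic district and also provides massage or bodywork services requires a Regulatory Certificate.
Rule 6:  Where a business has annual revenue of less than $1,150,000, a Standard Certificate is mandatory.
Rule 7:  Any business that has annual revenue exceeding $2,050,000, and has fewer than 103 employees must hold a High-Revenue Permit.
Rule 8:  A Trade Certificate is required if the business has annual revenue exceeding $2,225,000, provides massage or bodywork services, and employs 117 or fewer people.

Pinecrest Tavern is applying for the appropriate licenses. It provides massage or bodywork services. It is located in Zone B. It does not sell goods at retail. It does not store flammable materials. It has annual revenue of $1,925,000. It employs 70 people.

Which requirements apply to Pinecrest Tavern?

None

Rule 1: employees 70 ≤ 95 → Annual Permit not required.
Rule 2: is located in Zone B (not: is located in Zone A) → Compliance Certificate not required.
Rule 3: employees 70 > 30; does not sell goods at retail; provides massage or bodywork services → Large Employer Authorization not required.
Rule 4: does not sell goods at retail; revenue $1,925,000 ≥ $1,300,000 → General Business License not required.
Rule 5: is located in Zone B (not: is located in the designated historic district); provides massage or bodywork services → Regulatory Certificate not required.
Rule 6: revenue $1,925,000 ≥ $1,150,000 → Standard Certificate not required.
Rule 7: revenue $1,925,000 ≤ $2,050,000; employees 70 < 103 → High-Revenue Permit not required.
Rule 8: revenue $1,925,000 ≤ $2,225,000; provides massage or bodywork services; employees 70 ≤ 117 → Trade Certificate not required.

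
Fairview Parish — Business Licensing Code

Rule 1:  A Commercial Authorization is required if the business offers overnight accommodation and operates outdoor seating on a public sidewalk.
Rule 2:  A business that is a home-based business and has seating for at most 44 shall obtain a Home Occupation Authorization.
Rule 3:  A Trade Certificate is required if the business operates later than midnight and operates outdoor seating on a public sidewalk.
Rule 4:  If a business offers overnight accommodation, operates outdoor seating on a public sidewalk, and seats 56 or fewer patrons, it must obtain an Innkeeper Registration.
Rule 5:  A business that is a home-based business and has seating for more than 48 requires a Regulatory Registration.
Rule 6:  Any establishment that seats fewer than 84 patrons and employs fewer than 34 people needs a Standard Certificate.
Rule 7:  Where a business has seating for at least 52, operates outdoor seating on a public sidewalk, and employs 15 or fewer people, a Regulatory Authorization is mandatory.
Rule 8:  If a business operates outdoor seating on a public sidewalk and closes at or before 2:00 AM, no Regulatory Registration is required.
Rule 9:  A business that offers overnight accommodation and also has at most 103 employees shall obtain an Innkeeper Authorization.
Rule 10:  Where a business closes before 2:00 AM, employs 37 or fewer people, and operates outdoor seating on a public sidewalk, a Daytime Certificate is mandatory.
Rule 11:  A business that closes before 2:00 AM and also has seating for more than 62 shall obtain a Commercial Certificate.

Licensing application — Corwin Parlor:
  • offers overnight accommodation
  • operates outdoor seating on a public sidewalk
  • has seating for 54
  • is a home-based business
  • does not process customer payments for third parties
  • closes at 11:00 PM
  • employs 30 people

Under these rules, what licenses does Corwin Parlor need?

Rule 1: offers overnight accommodation; operates outdoor seating on a public sidewalk → Commercial Authorization required.
Rule 2: is a home-based business; seating 54 > 44 → Home Occupation Authorization not required.
Rule 3: closes 11:00 PM, at/before midnight; operates outdoor seating on a public sidewalk → Trade Certificate not required.
Rule 4: offers overnight accommodation; operates outdoor seating on a public sidewalk; seating 54 ≤ 56 → Innkeeper Registration required.
Rule 5: is a home-based business; seating 54 > 48 → Regulatory Registration required.
Rule 6: seating 54 < 84; employees 30 < 34 → Standard Certificate required.
Rule 7: seating 54 ≥ 52; operates outdoor seating on a public sidewalk; employees 30 > 15 → Regulatory Authorization not required.
Rule 8: operates outdoor seating on a public sidewalk; closes 11:00 PM, at/before 2:00 AM → exempt from Regulatory Registration.
Rule 9: offers overnight accommodation; employees 30 ≤ 103 → Innkeeper Authorization required.
Rule 10: closes 11:00 PM, at/before 2:00 AM; employees 30 ≤ 37; operates outdoor seating on a public sidewalk → Daytime Certificate required.
Rule 11: closes 11:00 PM, at/before 2:00 AM; seating 54 ≤ 62 → Commercial Certificate not required.

Commercial Authorization, Daytime Certificate, Innkeeper Authorization, Innkeeper Registration, Standard Certificate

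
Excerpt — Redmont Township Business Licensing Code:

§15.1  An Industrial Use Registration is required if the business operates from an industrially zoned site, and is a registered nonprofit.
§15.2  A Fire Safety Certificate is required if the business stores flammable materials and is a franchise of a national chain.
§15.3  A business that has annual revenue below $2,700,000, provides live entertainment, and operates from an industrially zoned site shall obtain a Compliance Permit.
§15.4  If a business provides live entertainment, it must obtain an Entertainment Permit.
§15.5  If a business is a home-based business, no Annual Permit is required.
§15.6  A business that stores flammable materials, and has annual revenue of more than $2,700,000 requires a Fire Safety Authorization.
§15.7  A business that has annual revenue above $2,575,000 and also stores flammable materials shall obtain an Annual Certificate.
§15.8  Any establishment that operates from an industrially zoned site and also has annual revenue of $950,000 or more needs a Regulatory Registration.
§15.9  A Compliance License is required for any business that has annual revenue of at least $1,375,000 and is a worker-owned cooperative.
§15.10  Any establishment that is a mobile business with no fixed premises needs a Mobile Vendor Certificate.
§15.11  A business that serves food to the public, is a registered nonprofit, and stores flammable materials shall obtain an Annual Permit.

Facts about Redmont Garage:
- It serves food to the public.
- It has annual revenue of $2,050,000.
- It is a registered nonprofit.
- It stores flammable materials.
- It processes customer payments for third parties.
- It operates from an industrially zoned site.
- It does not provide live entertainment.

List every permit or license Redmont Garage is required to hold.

§15.1 operates from an industrially zoned site; is a registered nonprofit → Industrial Use Registration required.
§15.2 stores flammable materials; is a registered nonprofit (not: is a franchise of a national chain) → Fire Safety Certificate not required.
§15.3 revenue $2,050,000 < $2,700,000; does not provide live entertainment; operates from an industrially zoned site → Compliance Permit not required.
§15.4 does not provide live entertainment → Entertainment Permit not required.
§15.5 operates from an industrially zoned site (not: is a home-based business) → Annual Permit exemption does not apply.
§15.6 stores flammable materials; revenue $2,050,000 ≤ $2,700,000 → Fire Safety Authorization not required.
§15.7 revenue $2,050,000 ≤ $2,575,000; stores flammable materials → Annual Certificate not required.
§15.8 operates from an industrially zoned site; revenue $2,050,000 ≥ $950,000 → Regulatory Registration required.
§15.9 revenue $2,050,000 ≥ $1,375,000; is a registered nonprofit (not: is a worker-owned cooperative) → Compliance License not required.
§15.10 operates from an industrially zoned site (not: is a mobile business with no fixed premises) → Mobile Vendor Certificate not required.
§15.11 serves food to the public; is a registered nonprofit; stores flammable materials → Annual Permit required.

Annual Permit, Industrial Use Registration, Regulatory Registration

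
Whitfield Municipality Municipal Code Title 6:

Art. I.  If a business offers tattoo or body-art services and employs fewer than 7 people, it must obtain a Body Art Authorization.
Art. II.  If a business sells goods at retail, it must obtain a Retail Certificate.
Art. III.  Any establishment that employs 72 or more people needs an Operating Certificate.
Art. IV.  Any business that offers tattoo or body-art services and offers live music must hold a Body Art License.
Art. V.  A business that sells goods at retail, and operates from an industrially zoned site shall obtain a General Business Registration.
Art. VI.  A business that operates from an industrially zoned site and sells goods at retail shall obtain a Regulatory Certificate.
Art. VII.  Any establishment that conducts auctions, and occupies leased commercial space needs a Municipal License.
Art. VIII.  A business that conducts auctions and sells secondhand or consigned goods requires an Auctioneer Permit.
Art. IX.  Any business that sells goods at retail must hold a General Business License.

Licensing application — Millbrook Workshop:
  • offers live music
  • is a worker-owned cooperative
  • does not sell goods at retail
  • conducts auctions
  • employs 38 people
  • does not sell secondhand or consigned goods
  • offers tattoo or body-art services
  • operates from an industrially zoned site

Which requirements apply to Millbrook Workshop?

Body Art License

Art. I. offers tattoo or body-art services; employees 38 ≥ 7 → Body Art Authorization not required.
Art. II. does not sell goods at retail → Retail Certificate not required.
Art. III. employees 38 < 72 → Operating Certificate not required.
Art. IV. offers tattoo or body-art services; offers live music → Body Art License required.
Art. V. does not sell goods at retail; operates from an industrially zoned site → General Business Registration not required.
Art. VI. operates from an industrially zoned site; does not sell goods at retail → Regulatory Certificate not required.
Art. VII. conducts auctions; operates from an industrially zoned site (not: occupies leased commercial space) → Municipal License not required.
Art. VIII. conducts auctions; does not sell secondhand or consigned goods → Auctioneer Permit not required.
Art. IX. does not sell goods at retail → General Business License not required.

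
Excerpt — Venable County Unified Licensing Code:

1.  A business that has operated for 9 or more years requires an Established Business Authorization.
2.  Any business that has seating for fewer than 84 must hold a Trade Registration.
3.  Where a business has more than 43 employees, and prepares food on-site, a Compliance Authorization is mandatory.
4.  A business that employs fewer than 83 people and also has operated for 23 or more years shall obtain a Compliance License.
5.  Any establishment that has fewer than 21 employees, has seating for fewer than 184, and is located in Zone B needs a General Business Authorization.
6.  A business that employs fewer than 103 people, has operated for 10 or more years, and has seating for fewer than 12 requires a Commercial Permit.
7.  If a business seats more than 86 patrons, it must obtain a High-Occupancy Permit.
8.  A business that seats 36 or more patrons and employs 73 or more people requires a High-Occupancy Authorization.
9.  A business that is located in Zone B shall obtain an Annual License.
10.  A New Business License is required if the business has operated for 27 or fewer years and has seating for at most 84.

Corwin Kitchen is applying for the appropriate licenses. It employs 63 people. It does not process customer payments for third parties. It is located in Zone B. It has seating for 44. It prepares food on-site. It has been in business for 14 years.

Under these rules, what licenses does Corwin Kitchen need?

1. years in business 14 ≥ 9 → Established Business Authorization required.
2. seating 44 < 84 → Trade Registration required.
3. employees 63 > 43; prepares food on-site → Compliance Authorization required.
4. employees 63 < 83; years in business 14 < 23 → Compliance License not required.
5. employees 63 ≥ 21; seating 44 < 184; is located in Zone B → General Business Authorization not required.
6. employees 63 < 103; years in business 14 ≥ 10; seating 44 ≥ 12 → Commercial Permit not required.
7. seating 44 ≤ 86 → High-Occupancy Permit not required.
8. seating 44 ≥ 36; employees 63 < 73 → High-Occupancy Authorization not required.
9. is located in Zone B → Annual License required.
10. years in business 14 ≤ 27; seating 44 ≤ 84 → New Business License required.

Annual License, Compliance Authorization, Established Business Authorization, New Business License, Trade Registration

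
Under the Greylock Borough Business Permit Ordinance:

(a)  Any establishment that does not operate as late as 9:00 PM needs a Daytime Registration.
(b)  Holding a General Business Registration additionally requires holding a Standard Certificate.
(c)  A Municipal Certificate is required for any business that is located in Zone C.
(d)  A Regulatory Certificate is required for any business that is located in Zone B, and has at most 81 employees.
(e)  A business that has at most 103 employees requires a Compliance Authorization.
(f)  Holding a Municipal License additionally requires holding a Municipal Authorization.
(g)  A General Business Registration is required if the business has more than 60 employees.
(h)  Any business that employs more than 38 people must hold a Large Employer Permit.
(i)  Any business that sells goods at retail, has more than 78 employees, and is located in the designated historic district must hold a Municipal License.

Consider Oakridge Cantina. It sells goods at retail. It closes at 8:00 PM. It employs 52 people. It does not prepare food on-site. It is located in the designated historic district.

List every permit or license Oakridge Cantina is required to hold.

Compliance Authorization, Daytime Registration, Large Employer Permit

(a) closes 8:00 PM, at/before 9:00 PM → Daytime Registration required.
(b) General Business Registration is not required → no effect.
(c) is located in the designated historic district (not: is located in Zone C) → Municipal Certificate not required.
(d) is located in the designated historic district (not: is located in Zone B); employees 52 ≤ 81 → Regulatory Certificate not required.
(e) employees 52 ≤ 103 → Compliance Authorization required.
(f) Municipal License is not required → no effect.
(g) employees 52 ≤ 60 → General Business Registration not required.
(h) employees 52 > 38 → Large Employer Permit required.
(i) sells goods at retail; employees 52 ≤ 78; is located in the designated historic district → Municipal License not required.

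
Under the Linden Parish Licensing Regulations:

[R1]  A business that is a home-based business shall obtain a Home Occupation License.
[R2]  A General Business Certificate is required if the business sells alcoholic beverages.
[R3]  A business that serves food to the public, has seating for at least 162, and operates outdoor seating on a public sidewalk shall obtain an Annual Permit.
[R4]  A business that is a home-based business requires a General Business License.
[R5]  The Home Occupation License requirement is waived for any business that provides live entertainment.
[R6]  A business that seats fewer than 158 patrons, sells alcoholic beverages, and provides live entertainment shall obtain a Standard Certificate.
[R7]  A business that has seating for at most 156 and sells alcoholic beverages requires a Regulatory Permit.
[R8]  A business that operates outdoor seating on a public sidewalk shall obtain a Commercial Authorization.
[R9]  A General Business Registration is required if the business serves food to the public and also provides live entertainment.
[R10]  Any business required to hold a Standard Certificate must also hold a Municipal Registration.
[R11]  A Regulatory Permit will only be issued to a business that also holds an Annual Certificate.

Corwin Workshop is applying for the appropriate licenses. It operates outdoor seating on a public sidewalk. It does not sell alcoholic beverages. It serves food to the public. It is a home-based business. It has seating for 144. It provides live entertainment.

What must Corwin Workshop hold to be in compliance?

Commercial Authorization, General Business License, General Business Registration

[R1] is a home-based business → Home Occupation License required.
[R2] does not sell alcoholic beverages → General Business Certificate not required.
[R3] serves food to the public; seating 144 < 162; operates outdoor seating on a public sidewalk → Annual Permit not required.
[R4] is a home-based business → General Business License required.
[R5] provides live entertainment → exempt from Home Occupation License.
[R6] seating 144 < 158; does not sell alcoholic beverages; provides live entertainment → Standard Certificate not required.
[R7] seating 144 ≤ 156; does not sell alcoholic beverages → Regulatory Permit not required.
[R8] operates outdoor seating on a public sidewalk → Commercial Authorization required.
[R9] serves food to the public; provides live entertainment → General Business Registration required.
[R10] Standard Certificate is not required → no effect.
[R11] Regulatory Permit is not required → no effect.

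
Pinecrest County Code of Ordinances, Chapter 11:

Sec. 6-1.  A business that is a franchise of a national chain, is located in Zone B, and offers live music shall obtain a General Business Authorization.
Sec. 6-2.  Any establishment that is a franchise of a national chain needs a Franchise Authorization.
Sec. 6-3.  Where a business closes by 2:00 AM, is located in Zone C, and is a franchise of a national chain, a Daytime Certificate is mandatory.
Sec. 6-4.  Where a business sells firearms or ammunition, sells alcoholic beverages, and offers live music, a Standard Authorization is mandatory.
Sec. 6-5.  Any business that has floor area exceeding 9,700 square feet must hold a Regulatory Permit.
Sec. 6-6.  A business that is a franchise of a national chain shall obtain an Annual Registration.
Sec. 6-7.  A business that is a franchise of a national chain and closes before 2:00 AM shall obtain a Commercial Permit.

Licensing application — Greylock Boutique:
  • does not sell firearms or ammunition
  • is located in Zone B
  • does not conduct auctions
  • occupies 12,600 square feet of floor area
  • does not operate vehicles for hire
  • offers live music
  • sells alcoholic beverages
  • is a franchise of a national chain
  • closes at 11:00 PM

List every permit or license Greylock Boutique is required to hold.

Annual Registration, Commercial Permit, Franchise Authorization, General Business Authorization, Regulatory Permit

Sec. 6-1. is a franchise of a national chain; is located in Zone B; offers live music → General Business Authorization required.
Sec. 6-2. is a franchise of a national chain → Franchise Authorization required.
Sec. 6-3. closes 11:00 PM, at/before 2:00 AM; is located in Zone B (not: is located in Zone C); is a franchise of a national chain → Daytime Certificate not required.
Sec. 6-4. does not sell firearms or ammunition; sells alcoholic beverages; offers live music → Standard Authorization not required.
Sec. 6-5. floor area 12,600 square feet > 9,700 square feet → Regulatory Permit required.
Sec. 6-6. is a franchise of a national chain → Annual Registration required.
Sec. 6-7. is a franchise of a national chain; closes 11:00 PM, at/before 2:00 AM → Commercial Permit required.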